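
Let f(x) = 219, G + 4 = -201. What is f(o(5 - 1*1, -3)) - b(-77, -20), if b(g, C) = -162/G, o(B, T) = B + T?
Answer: 44733/205 ≈ 218.21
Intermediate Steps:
G = -205 (G = -4 - 201 = -205)
b(g, C) = 162/205 (b(g, C) = -162/(-205) = -162*(-1/205) = 162/205)
f(o(5 - 1*1, -3)) - b(-77, -20) = 219 - 1*162/205 = 219 - 162/205 = 44733/205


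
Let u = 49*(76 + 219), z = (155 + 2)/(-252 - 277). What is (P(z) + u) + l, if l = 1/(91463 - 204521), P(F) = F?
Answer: 864502292675/59807682 ≈ 14455.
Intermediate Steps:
z = -157/529 (z = 157/(-529) = 157*(-1/529) = -157/529 ≈ -0.29679)
l = -1/113058 (l = 1/(-113058) = -1/113058 ≈ -8.8450e-6)
u = 14455 (u = 49*295 = 14455)
(P(z) + u) + l = (-157/529 + 14455) - 1/113058 = 7646538/529 - 1/113058 = 864502292675/59807682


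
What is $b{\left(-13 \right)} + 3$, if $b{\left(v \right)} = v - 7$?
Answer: $-17$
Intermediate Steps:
$b{\left(v \right)} = -7 + v$ ($b{\left(v \right)} = v - 7 = -7 + v$)
$b{\left(-13 \right)} + 3 = \left(-7 - 13\right) + 3 = -20 + 3 = -17$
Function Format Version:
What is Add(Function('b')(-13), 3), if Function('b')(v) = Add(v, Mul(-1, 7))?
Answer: -17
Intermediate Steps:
Function('b')(v) = Add(-7, v) (Function('b')(v) = Add(v, -7) = Add(-7, v))
Add(Function('b')(-13), 3) = Add(Add(-7, -13), 3) = Add(-20, 3) = -17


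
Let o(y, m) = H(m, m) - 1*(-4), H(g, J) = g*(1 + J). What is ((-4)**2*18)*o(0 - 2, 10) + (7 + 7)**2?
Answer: 33028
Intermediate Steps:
o(y, m) = 4 + m*(1 + m) (o(y, m) = m*(1 + m) - 1*(-4) = m*(1 + m) + 4 = 4 + m*(1 + m))
((-4)**2*18)*o(0 - 2, 10) + (7 + 7)**2 = ((-4)**2*18)*(4 + 10*(1 + 10)) + (7 + 7)**2 = (16*18)*(4 + 10*11) + 14**2 = 288*(4 + 110) + 196 = 288*114 + 196 = 32832 + 196 = 33028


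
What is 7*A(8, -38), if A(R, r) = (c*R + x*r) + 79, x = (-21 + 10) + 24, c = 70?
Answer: 1015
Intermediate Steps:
x = 13 (x = -11 + 24 = 13)
A(R, r) = 79 + 13*r + 70*R (A(R, r) = (70*R + 13*r) + 79 = (13*r + 70*R) + 79 = 79 + 13*r + 70*R)
7*A(8, -38) = 7*(79 + 13*(-38) + 70*8) = 7*(79 - 494 + 560) = 7*145 = 1015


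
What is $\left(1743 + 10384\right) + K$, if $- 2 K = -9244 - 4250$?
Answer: $18874$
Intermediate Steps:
$K = 6747$ ($K = - \frac{-9244 - 4250}{2} = \left(- \frac{1}{2}\right) \left(-13494\right) = 6747$)
$\left(1743 + 10384\right) + K = \left(1743 + 10384\right) + 6747 = 12127 + 6747 = 18874$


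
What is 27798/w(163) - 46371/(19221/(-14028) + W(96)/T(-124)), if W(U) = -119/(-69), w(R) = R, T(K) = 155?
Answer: 379887204775818/11078526623 ≈ 34290.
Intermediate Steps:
W(U) = 119/69 (W(U) = -119*(-1/69) = 119/69)
27798/w(163) - 46371/(19221/(-14028) + W(96)/T(-124)) = 27798/163 - 46371/(19221/(-14028) + (119/69)/155) = 27798*(1/163) - 46371/(19221*(-1/14028) + (119/69)*(1/155)) = 27798/163 - 46371/(-6407/4676 + 119/10695) = 27798/163 - 46371/(-67966421/50009820) = 27798/163 - 46371*(-50009820/67966421) = 27798/163 + 2319005363220/67966421 = 379887204775818/11078526623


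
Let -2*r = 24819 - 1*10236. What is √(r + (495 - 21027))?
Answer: 9*I*√1374/2 ≈ 166.8*I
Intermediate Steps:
r = -14583/2 (r = -(24819 - 1*10236)/2 = -(24819 - 10236)/2 = -½*14583 = -14583/2 ≈ -7291.5)
√(r + (495 - 21027)) = √(-14583/2 + (495 - 21027)) = √(-14583/2 - 20532) = √(-55647/2) = 9*I*√1374/2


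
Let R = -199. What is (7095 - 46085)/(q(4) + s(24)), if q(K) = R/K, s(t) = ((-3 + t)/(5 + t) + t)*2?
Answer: 129224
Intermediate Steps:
s(t) = 2*t + 2*(-3 + t)/(5 + t) (s(t) = ((-3 + t)/(5 + t) + t)*2 = (t + (-3 + t)/(5 + t))*2 = 2*t + 2*(-3 + t)/(5 + t))
q(K) = -199/K
(7095 - 46085)/(q(4) + s(24)) = (7095 - 46085)/(-199/4 + 2*(-3 + 24² + 6*24)/(5 + 24)) = -38990/(-199*¼ + 2*(-3 + 576 + 144)/29) = -38990/(-199/4 + 2*(1/29)*717) = -38990/(-199/4 + 1434/29) = -38990/(-35/116) = -38990*(-116/35) = 129224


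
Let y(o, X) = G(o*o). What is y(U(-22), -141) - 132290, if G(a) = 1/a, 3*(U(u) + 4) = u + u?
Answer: -414861431/3136 ≈ -1.3229e+5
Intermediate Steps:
U(u) = -4 + 2*u/3 (U(u) = -4 + (u + u)/3 = -4 + (2*u)/3 = -4 + 2*u/3)
y(o, X) = o**(-2) (y(o, X) = 1/(o*o) = 1/(o**2) = o**(-2))
y(U(-22), -141) - 132290 = (-4 + (2/3)*(-22))**(-2) - 132290 = (-4 - 44/3)**(-2) - 132290 = (-56/3)**(-2) - 132290 = 9/3136 - 132290 = -414861431/3136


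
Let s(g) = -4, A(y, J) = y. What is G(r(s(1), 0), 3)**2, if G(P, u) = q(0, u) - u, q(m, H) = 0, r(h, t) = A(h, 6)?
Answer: 9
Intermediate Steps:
r(h, t) = h
G(P, u) = -u (G(P, u) = 0 - u = -u)
G(r(s(1), 0), 3)**2 = (-1*3)**2 = (-3)**2 = 9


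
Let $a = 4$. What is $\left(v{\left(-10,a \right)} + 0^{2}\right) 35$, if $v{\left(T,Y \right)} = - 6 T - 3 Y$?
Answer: $1680$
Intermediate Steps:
$\left(v{\left(-10,a \right)} + 0^{2}\right) 35 = \left(\left(\left(-6\right) \left(-10\right) - 12\right) + 0^{2}\right) 35 = \left(\left(60 - 12\right) + 0\right) 35 = \left(48 + 0\right) 35 = 48 \cdot 35 = 1680$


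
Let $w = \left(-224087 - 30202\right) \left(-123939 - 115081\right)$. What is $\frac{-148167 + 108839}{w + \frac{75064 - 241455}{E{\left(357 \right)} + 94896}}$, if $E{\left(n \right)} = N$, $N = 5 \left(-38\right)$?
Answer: $- \frac{3724597568}{5756245527840289} \approx -6.4705 \cdot 10^{-7}$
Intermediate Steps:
$N = -190$
$E{\left(n \right)} = -190$
$w = 60780156780$ ($w = - 254289 \left(-123939 - 115081\right) = \left(-254289\right) \left(-239020\right) = 60780156780$)
$\frac{-148167 + 108839}{w + \frac{75064 - 241455}{E{\left(357 \right)} + 94896}} = \frac{-148167 + 108839}{60780156780 + \frac{75064 - 241455}{-190 + 94896}} = - \frac{39328}{60780156780 - \frac{166391}{94706}} = - \frac{39328}{\frac{5756245527840289}{94706}} = \left(-39328\right) \frac{94706}{5756245527840289} = - \frac{3724597568}{5756245527840289}$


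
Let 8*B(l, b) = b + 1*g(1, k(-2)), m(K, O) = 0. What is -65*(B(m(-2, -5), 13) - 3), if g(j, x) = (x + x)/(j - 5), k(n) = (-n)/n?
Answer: 1365/16 ≈ 85.313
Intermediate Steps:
k(n) = -1
g(j, x) = 2*x/(-5 + j) (g(j, x) = (2*x)/(-5 + j) = 2*x/(-5 + j))
B(l, b) = 1/16 + b/8 (B(l, b) = (b + 1*(2*(-1)/(-5 + 1)))/8 = (b + 1*(2*(-1)/(-4)))/8 = (b + 1*(2*(-1)*(-¼)))/8 = (b + 1*(½))/8 = (b + ½)/8 = (½ + b)/8 = 1/16 + b/8)
-65*(B(m(-2, -5), 13) - 3) = -65*((1/16 + (⅛)*13) - 3) = -65*((1/16 + 13/8) - 3) = -65*(27/16 - 3) = -65*(-21/16) = 1365/16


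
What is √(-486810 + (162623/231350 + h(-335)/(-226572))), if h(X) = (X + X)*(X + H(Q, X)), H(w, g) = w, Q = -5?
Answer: I*√3343884387972609599502342/2620871610 ≈ 697.72*I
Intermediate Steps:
h(X) = 2*X*(-5 + X) (h(X) = (X + X)*(X - 5) = (2*X)*(-5 + X) = 2*X*(-5 + X))
√(-486810 + (162623/231350 + h(-335)/(-226572))) = √(-486810 + (162623/231350 + (2*(-335)*(-5 - 335))/(-226572))) = √(-486810 + (162623*(1/231350) + (2*(-335)*(-340))*(-1/226572))) = √(-486810 + (162623/231350 + 227800*(-1/226572))) = √(-486810 + (162623/231350 - 56950/56643)) = √(-486810 - 3963927911/13104358050) = √(-6379336506248411/13104358050) = I*√3343884387972609599502342/2620871610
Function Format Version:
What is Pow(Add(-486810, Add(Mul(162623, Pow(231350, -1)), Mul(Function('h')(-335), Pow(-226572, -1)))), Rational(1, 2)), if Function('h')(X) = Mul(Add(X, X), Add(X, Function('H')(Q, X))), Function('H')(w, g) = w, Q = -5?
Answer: Mul(Rational(1, 2620871610), I, Pow(3343884387972609599502342, Rational(1, 2))) ≈ Mul(697.72, I)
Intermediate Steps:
Function('h')(X) = Mul(2, X, Add(-5, X)) (Function('h')(X) = Mul(Add(X, X), Add(X, -5)) = Mul(Mul(2, X), Add(-5, X)) = Mul(2, X, Add(-5, X)))
Pow(Add(-486810, Add(Mul(162623, Pow(231350, -1)), Mul(Function('h')(-335), Pow(-226572, -1)))), Rational(1, 2)) = Pow(Add(-486810, Add(Mul(162623, Pow(231350, -1)), Mul(Mul(2, -335, Add(-5, -335)), Pow(-226572, -1)))), Rational(1, 2)) = Pow(Add(-486810, Add(Mul(162623, Rational(1, 231350)), Mul(Mul(2, -335, -340), Rational(-1, 226572)))), Rational(1, 2)) = Pow(Add(-486810, Add(Rational(162623, 231350), Mul(227800, Rational(-1, 226572)))), Rational(1, 2)) = Pow(Add(-486810, Add(Rational(162623, 231350), Rational(-56950, 56643))), Rational(1, 2)) = Pow(Add(-486810, Rational(-3963927911, 13104358050)), Rational(1, 2)) = Pow(Rational(-6379336506248411, 13104358050), Rational(1, 2)) = Mul(Rational(1, 2620871610), I, Pow(3343884387972609599502342, Rational(1, 2)))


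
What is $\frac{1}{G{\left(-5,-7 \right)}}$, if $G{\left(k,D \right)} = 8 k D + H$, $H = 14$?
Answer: $\frac{1}{294} \approx 0.0034014$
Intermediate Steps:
$G{\left(k,D \right)} = 14 + 8 D k$ ($G{\left(k,D \right)} = 8 k D + 14 = 8 D k + 14 = 14 + 8 D k$)
$\frac{1}{G{\left(-5,-7 \right)}} = \frac{1}{14 + 8 \left(-7\right) \left(-5\right)} = \frac{1}{14 + 280} = \frac{1}{294}$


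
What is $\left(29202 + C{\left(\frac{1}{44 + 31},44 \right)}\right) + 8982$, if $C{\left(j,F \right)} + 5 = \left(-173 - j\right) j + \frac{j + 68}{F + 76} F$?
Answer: $\frac{429768353}{11250} \approx 38202.0$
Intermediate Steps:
$C{\left(j,F \right)} = -5 + j \left(-173 - j\right) + \frac{F \left(68 + j\right)}{76 + F}$ ($C{\left(j,F \right)} = -5 + \left(\left(-173 - j\right) j + \frac{j + 68}{F + 76} F\right) = -5 + \left(j \left(-173 - j\right) + \frac{68 + j}{76 + F} F\right) = -5 + \left(j \left(-173 - j\right) + \frac{F \left(68 + j\right)}{76 + F}\right) = -5 + j \left(-173 - j\right) + \frac{F \left(68 + j\right)}{76 + F}$)
$\left(29202 + C{\left(\frac{1}{44 + 31},44 \right)}\right) + 8982 = \left(29202 + \frac{-380 - \frac{13148}{44 + 31} - 76 \left(\frac{1}{44 + 31}\right)^{2} + 63 \cdot 44 - 44 \left(\frac{1}{44 + 31}\right)^{2} - \frac{7568}{44 + 31}}{76 + 44}\right) + 8982 = \left(29202 + \frac{-380 - \frac{13148}{75} - 76 \left(\frac{1}{75}\right)^{2} + 2772 - 44 \left(\frac{1}{75}\right)^{2} - \frac{7568}{75}}{120}\right) + 8982 = \left(29202 + \frac{-380 - \frac{13148}{75} - \frac{76}{5625} + 2772 - \frac{44}{5625} - 7568 \cdot \frac{1}{75}}{120}\right) + 8982 = \left(29202 + \frac{-380 - \frac{13148}{75} - \frac{76}{5625} + 2772 - 44 \cdot \frac{1}{5625} - \frac{7568}{75}}{120}\right) + 8982 = \left(29202 + \frac{-380 - \frac{13148}{75} - \frac{76}{5625} + 2772 - \frac{44}{5625} - \frac{7568}{75}}{120}\right) + 8982 = \left(29202 + \frac{1}{120} \cdot \frac{793412}{375}\right) + 8982 = \left(29202 + \frac{198353}{11250}\right) + 8982 = \frac{328720853}{11250} + 8982 = \frac{429768353}{11250}$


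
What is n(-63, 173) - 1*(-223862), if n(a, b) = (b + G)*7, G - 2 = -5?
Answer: 225052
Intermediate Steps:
G = -3 (G = 2 - 5 = -3)
n(a, b) = -21 + 7*b (n(a, b) = (b - 3)*7 = (-3 + b)*7 = -21 + 7*b)
n(-63, 173) - 1*(-223862) = (-21 + 7*173) - 1*(-223862) = (-21 + 1211) + 223862 = 1190 + 223862 = 225052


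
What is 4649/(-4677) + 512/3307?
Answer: -12979619/15466839 ≈ -0.83919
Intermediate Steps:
4649/(-4677) + 512/3307 = 4649*(-1/4677) + 512*(1/3307) = -4649/4677 + 512/3307 = -12979619/15466839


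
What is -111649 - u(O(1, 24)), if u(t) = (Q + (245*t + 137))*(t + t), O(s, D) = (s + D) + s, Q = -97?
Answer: -444969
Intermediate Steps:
O(s, D) = D + 2*s (O(s, D) = (D + s) + s = D + 2*s)
u(t) = 2*t*(40 + 245*t) (u(t) = (-97 + (245*t + 137))*(t + t) = (-97 + (137 + 245*t))*(2*t) = (40 + 245*t)*(2*t) = 2*t*(40 + 245*t))
-111649 - u(O(1, 24)) = -111649 - 10*(24 + 2*1)*(8 + 49*(24 + 2*1)) = -111649 - 10*(24 + 2)*(8 + 49*(24 + 2)) = -111649 - 10*26*(8 + 49*26) = -111649 - 10*26*(8 + 1274) = -111649 - 10*26*1282 = -111649 - 1*333320 = -111649 - 333320 = -444969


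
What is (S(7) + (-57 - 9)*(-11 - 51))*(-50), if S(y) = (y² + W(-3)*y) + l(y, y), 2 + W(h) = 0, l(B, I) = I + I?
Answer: -207050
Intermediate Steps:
l(B, I) = 2*I
W(h) = -2 (W(h) = -2 + 0 = -2)
S(y) = y² (S(y) = (y² - 2*y) + 2*y = y²)
(S(7) + (-57 - 9)*(-11 - 51))*(-50) = (7² + (-57 - 9)*(-11 - 51))*(-50) = (49 - 66*(-62))*(-50) = (49 + 4092)*(-50) = 4141*(-50) = -207050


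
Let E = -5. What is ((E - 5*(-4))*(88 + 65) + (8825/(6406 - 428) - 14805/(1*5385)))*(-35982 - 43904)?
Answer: -196622292557197/1073051 ≈ -1.8324e+8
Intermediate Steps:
((E - 5*(-4))*(88 + 65) + (8825/(6406 - 428) - 14805/(1*5385)))*(-35982 - 43904) = ((-5 - 5*(-4))*(88 + 65) + (8825/(6406 - 428) - 14805/(1*5385)))*(-35982 - 43904) = ((-5 + 20)*153 + (8825/5978 - 14805/5385))*(-79886) = (15*153 + (8825*(1/5978) - 14805*1/5385))*(-79886) = (2295 + (8825/5978 - 987/359))*(-79886) = (2295 - 2732111/2146102)*(-79886) = (4922571979/2146102)*(-79886) = -196622292557197/1073051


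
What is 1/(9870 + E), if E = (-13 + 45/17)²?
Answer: 289/2883406 ≈ 0.00010023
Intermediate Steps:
E = 30976/289 (E = (-13 + 45*(1/17))² = (-13 + 45/17)² = (-176/17)² = 30976/289 ≈ 107.18)
1/(9870 + E) = 1/(9870 + 30976/289) = 1/(2883406/289) = 289/2883406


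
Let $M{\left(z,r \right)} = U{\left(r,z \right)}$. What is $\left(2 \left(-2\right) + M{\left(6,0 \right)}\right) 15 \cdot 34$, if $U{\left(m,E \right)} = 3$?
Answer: $-510$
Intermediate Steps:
$M{\left(z,r \right)} = 3$
$\left(2 \left(-2\right) + M{\left(6,0 \right)}\right) 15 \cdot 34 = \left(2 \left(-2\right) + 3\right) 15 \cdot 34 = \left(-4 + 3\right) 15 \cdot 34 = \left(-1\right) 15 \cdot 34 = \left(-15\right) 34 = -510$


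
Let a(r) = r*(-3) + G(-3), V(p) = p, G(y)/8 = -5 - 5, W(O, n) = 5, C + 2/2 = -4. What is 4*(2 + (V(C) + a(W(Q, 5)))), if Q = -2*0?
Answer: -392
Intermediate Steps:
C = -5 (C = -1 - 4 = -5)
Q = 0
G(y) = -80 (G(y) = 8*(-5 - 5) = 8*(-10) = -80)
a(r) = -80 - 3*r (a(r) = r*(-3) - 80 = -3*r - 80 = -80 - 3*r)
4*(2 + (V(C) + a(W(Q, 5)))) = 4*(2 + (-5 + (-80 - 3*5))) = 4*(2 + (-5 + (-80 - 15))) = 4*(2 + (-5 - 95)) = 4*(2 - 100) = 4*(-98) = -392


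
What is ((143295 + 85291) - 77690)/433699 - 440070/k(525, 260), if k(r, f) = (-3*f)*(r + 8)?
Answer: 8453047399/6010200742 ≈ 1.4065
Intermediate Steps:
k(r, f) = -3*f*(8 + r) (k(r, f) = (-3*f)*(8 + r) = -3*f*(8 + r))
((143295 + 85291) - 77690)/433699 - 440070/k(525, 260) = ((143295 + 85291) - 77690)/433699 - 440070*(-1/(780*(8 + 525))) = (228586 - 77690)*(1/433699) - 440070/((-3*260*533)) = 150896*(1/433699) - 440070/(-415740) = 150896/433699 - 440070*(-1/415740) = 150896/433699 + 14669/13858 = 8453047399/6010200742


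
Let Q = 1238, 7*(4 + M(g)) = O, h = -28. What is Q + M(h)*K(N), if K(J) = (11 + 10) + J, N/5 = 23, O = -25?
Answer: 1458/7 ≈ 208.29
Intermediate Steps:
N = 115 (N = 5*23 = 115)
M(g) = -53/7 (M(g) = -4 + (1/7)*(-25) = -4 - 25/7 = -53/7)
K(J) = 21 + J
Q + M(h)*K(N) = 1238 - 53*(21 + 115)/7 = 1238 - 53/7*136 = 1238 - 7208/7 = 1458/7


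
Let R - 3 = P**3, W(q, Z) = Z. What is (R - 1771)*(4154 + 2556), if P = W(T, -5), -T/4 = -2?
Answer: -12702030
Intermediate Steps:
T = 8 (T = -4*(-2) = 8)
P = -5
R = -122 (R = 3 + (-5)**3 = 3 - 125 = -122)
(R - 1771)*(4154 + 2556) = (-122 - 1771)*(4154 + 2556) = -1893*6710 = -12702030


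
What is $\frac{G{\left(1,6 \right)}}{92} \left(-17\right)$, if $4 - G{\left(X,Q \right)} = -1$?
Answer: $- \frac{85}{92} \approx -0.92391$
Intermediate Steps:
$G{\left(X,Q \right)} = 5$ ($G{\left(X,Q \right)} = 4 - -1 = 4 + 1 = 5$)
$\frac{G{\left(1,6 \right)}}{92} \left(-17\right) = \frac{5}{92} \left(-17\right) = - \frac{85}{92}$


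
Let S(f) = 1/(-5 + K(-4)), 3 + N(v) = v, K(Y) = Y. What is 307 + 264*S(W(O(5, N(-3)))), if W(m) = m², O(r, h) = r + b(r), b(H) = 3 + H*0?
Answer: 833/3 ≈ 277.67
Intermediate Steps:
b(H) = 3 (b(H) = 3 + 0 = 3)
N(v) = -3 + v
O(r, h) = 3 + r (O(r, h) = r + 3 = 3 + r)
S(f) = -⅑ (S(f) = 1/(-5 - 4) = 1/(-9) = -⅑)
307 + 264*S(W(O(5, N(-3)))) = 307 + 264*(-⅑) = 307 - 88/3 = 833/3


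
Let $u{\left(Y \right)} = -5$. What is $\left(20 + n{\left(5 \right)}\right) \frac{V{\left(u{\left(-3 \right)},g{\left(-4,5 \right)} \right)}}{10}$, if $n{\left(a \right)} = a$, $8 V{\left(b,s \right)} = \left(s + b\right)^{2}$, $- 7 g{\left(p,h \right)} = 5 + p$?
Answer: $\frac{405}{49} \approx 8.2653$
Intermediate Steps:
$g{\left(p,h \right)} = - \frac{5}{7} - \frac{p}{7}$ ($g{\left(p,h \right)} = - \frac{5 + p}{7} = - \frac{5}{7} - \frac{p}{7}$)
$V{\left(b,s \right)} = \frac{\left(b + s\right)^{2}}{8}$ ($V{\left(b,s \right)} = \frac{\left(s + b\right)^{2}}{8} = \frac{\left(b + s\right)^{2}}{8}$)
$\left(20 + n{\left(5 \right)}\right) \frac{V{\left(u{\left(-3 \right)},g{\left(-4,5 \right)} \right)}}{10} = \left(20 + 5\right) \frac{\frac{1}{8} \left(-5 - \frac{1}{7}\right)^{2}}{10} = 25 \frac{\left(-5 + \left(- \frac{5}{7} + \frac{4}{7}\right)\right)^{2}}{8} \cdot \frac{1}{10} = 25 \frac{\left(-5 - \frac{1}{7}\right)^{2}}{8} \cdot \frac{1}{10} = 25 \frac{\left(- \frac{36}{7}\right)^{2}}{8} \cdot \frac{1}{10} = 25 \cdot \frac{1}{8} \cdot \frac{1296}{49} \cdot \frac{1}{10} = 25 \cdot \frac{162}{49} \cdot \frac{1}{10} = 25 \cdot \frac{81}{245} = \frac{405}{49}$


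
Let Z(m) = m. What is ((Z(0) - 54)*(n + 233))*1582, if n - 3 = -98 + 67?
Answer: -17512740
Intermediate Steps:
n = -28 (n = 3 + (-98 + 67) = 3 - 31 = -28)
((Z(0) - 54)*(n + 233))*1582 = ((0 - 54)*(-28 + 233))*1582 = -54*205*1582 = -11070*1582 = -17512740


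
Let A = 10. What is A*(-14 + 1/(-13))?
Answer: -1830/13 ≈ -140.77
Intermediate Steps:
A*(-14 + 1/(-13)) = 10*(-14 + 1/(-13)) = 10*(-14 - 1/13) = 10*(-183/13) = -1830/13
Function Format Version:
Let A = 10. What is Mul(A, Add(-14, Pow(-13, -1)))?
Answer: Rational(-1830, 13) ≈ -140.77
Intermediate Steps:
Mul(A, Add(-14, Pow(-13, -1))) = Mul(10, Add(-14, Pow(-13, -1))) = Mul(10, Add(-14, Rational(-1, 13))) = Mul(10, Rational(-183, 13)) = Rational(-1830, 13)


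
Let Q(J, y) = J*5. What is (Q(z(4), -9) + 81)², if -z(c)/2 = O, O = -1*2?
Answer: 10201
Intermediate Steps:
O = -2
z(c) = 4 (z(c) = -2*(-2) = 4)
Q(J, y) = 5*J
(Q(z(4), -9) + 81)² = (5*4 + 81)² = (20 + 81)² = 101² = 10201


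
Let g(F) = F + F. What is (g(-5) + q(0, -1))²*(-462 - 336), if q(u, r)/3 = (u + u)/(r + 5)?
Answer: -79800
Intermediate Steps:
g(F) = 2*F
q(u, r) = 6*u/(5 + r) (q(u, r) = 3*((u + u)/(r + 5)) = 3*((2*u)/(5 + r)) = 3*(2*u/(5 + r)) = 6*u/(5 + r))
(g(-5) + q(0, -1))²*(-462 - 336) = (2*(-5) + 6*0/(5 - 1))²*(-462 - 336) = (-10 + 6*0/4)²*(-798) = (-10 + 6*0*(¼))²*(-798) = (-10 + 0)²*(-798) = (-10)²*(-798) = 100*(-798) = -79800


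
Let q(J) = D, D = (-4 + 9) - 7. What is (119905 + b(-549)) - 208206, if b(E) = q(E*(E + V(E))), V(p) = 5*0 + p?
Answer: -88303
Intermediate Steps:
V(p) = p (V(p) = 0 + p = p)
D = -2 (D = 5 - 7 = -2)
q(J) = -2
b(E) = -2
(119905 + b(-549)) - 208206 = (119905 - 2) - 208206 = 119903 - 208206 = -88303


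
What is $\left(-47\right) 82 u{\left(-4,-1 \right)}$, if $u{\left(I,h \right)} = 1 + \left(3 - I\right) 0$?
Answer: $-3854$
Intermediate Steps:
$u{\left(I,h \right)} = 1$ ($u{\left(I,h \right)} = 1 + 0 = 1$)
$\left(-47\right) 82 u{\left(-4,-1 \right)} = \left(-47\right) 82 \cdot 1 = \left(-3854\right) 1 = -3854$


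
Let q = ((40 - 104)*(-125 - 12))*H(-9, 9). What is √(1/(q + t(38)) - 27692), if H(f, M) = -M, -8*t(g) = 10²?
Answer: I*√689982368248990/157849 ≈ 166.41*I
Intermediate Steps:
t(g) = -25/2 (t(g) = -⅛*10² = -⅛*100 = -25/2)
q = -78912 (q = ((40 - 104)*(-125 - 12))*(-1*9) = -64*(-137)*(-9) = 8768*(-9) = -78912)
√(1/(q + t(38)) - 27692) = √(1/(-78912 - 25/2) - 27692) = √(1/(-157849/2) - 27692) = √(-2/157849 - 27692) = √(-4371154510/157849) = I*√689982368248990/157849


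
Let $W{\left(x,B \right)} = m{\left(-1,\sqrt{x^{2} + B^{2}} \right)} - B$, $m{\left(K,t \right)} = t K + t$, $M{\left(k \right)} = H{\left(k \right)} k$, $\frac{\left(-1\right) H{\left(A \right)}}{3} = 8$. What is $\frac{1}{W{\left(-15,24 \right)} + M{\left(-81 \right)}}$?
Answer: $\frac{1}{1920} \approx 0.00052083$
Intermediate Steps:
$H{\left(A \right)} = -24$ ($H{\left(A \right)} = \left(-3\right) 8 = -24$)
$M{\left(k \right)} = - 24 k$
$m{\left(K,t \right)} = t + K t$ ($m{\left(K,t \right)} = K t + t = t + K t$)
$W{\left(x,B \right)} = - B$ ($W{\left(x,B \right)} = \sqrt{x^{2} + B^{2}} \left(1 - 1\right) - B = \sqrt{B^{2} + x^{2}} \cdot 0 - B = 0 - B = - B$)
$\frac{1}{W{\left(-15,24 \right)} + M{\left(-81 \right)}} = \frac{1}{\left(-1\right) 24 - -1944} = \frac{1}{-24 + 1944} = \frac{1}{1920}$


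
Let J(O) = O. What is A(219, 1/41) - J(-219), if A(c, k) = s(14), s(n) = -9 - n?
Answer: 196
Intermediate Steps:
A(c, k) = -23 (A(c, k) = -9 - 1*14 = -9 - 14 = -23)
A(219, 1/41) - J(-219) = -23 - 1*(-219) = -23 + 219 = 196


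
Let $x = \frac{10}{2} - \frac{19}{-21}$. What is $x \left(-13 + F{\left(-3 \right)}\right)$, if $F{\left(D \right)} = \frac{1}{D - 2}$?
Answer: $- \frac{2728}{35} \approx -77.943$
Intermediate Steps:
$x = \frac{124}{21}$ ($x = 10 \cdot \frac{1}{2} - - \frac{19}{21} = 5 + \frac{19}{21} = \frac{124}{21} \approx 5.9048$)
$F{\left(D \right)} = \frac{1}{-2 + D}$
$x \left(-13 + F{\left(-3 \right)}\right) = \frac{124 \left(-13 + \frac{1}{-2 - 3}\right)}{21} = \frac{124 \left(-13 + \frac{1}{-5}\right)}{21} = \frac{124 \left(-13 - \frac{1}{5}\right)}{21} = \frac{124}{21} \left(- \frac{66}{5}\right) = - \frac{2728}{35}$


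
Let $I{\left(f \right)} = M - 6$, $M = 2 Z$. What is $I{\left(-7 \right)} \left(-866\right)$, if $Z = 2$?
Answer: $1732$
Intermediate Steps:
$M = 4$ ($M = 2 \cdot 2 = 4$)
$I{\left(f \right)} = -2$ ($I{\left(f \right)} = 4 - 6 = -2$)
$I{\left(-7 \right)} \left(-866\right) = \left(-2\right) \left(-866\right) = 1732$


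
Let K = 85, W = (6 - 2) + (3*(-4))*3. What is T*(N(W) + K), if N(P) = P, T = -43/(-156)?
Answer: 2279/156 ≈ 14.609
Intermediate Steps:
T = 43/156 (T = -43*(-1/156) = 43/156 ≈ 0.27564)
W = -32 (W = 4 - 12*3 = 4 - 36 = -32)
T*(N(W) + K) = 43*(-32 + 85)/156 = (43/156)*53 = 2279/156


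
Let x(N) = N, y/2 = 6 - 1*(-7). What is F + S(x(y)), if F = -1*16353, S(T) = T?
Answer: -16327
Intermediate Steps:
y = 26 (y = 2*(6 - 1*(-7)) = 2*(6 + 7) = 2*13 = 26)
F = -16353
F + S(x(y)) = -16353 + 26 = -16327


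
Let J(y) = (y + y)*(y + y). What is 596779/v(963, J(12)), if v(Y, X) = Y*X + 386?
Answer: 596779/555074 ≈ 1.0751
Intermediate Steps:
J(y) = 4*y**2 (J(y) = (2*y)*(2*y) = 4*y**2)
v(Y, X) = 386 + X*Y (v(Y, X) = X*Y + 386 = 386 + X*Y)
596779/v(963, J(12)) = 596779/(386 + (4*12**2)*963) = 596779/(386 + (4*144)*963) = 596779/(386 + 576*963) = 596779/(386 + 554688) = 596779/555074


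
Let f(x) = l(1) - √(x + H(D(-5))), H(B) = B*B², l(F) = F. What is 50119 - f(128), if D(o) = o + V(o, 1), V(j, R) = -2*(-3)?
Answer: 50118 + √129 ≈ 50129.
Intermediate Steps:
V(j, R) = 6
D(o) = 6 + o (D(o) = o + 6 = 6 + o)
H(B) = B³
f(x) = 1 - √(1 + x) (f(x) = 1 - √(x + (6 - 5)³) = 1 - √(x + 1³) = 1 - √(x + 1) = 1 - √(1 + x))
50119 - f(128) = 50119 - (1 - √(1 + 128)) = 50119 - (1 - √129) = 50119 + (-1 + √129) = 50118 + √129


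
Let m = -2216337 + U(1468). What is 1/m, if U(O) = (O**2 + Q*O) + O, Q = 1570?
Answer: 1/2244915 ≈ 4.4545e-7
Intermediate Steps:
U(O) = O**2 + 1571*O (U(O) = (O**2 + 1570*O) + O = O**2 + 1571*O)
m = 2244915 (m = -2216337 + 1468*(1571 + 1468) = -2216337 + 1468*3039 = -2216337 + 4461252 = 2244915)
1/m = 1/2244915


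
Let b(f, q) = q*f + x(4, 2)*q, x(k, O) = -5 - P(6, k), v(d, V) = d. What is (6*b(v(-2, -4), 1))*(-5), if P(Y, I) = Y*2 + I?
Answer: 690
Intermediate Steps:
P(Y, I) = I + 2*Y (P(Y, I) = 2*Y + I = I + 2*Y)
x(k, O) = -17 - k (x(k, O) = -5 - (k + 2*6) = -5 - (k + 12) = -5 - (12 + k) = -5 + (-12 - k) = -17 - k)
b(f, q) = -21*q + f*q (b(f, q) = q*f + (-17 - 1*4)*q = f*q + (-17 - 4)*q = f*q - 21*q = -21*q + f*q)
(6*b(v(-2, -4), 1))*(-5) = (6*(1*(-21 - 2)))*(-5) = (6*(1*(-23)))*(-5) = (6*(-23))*(-5) = -138*(-5) = 690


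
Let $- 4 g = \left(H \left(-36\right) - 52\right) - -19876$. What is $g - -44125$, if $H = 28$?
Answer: $39421$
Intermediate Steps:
$g = -4704$ ($g = - \frac{\left(28 \left(-36\right) - 52\right) - -19876}{4} = - \frac{\left(-1008 - 52\right) + 19876}{4} = - \frac{-1060 + 19876}{4} = \left(- \frac{1}{4}\right) 18816 = -4704$)
$g - -44125 = -4704 - -44125 = -4704 + 44125 = 39421$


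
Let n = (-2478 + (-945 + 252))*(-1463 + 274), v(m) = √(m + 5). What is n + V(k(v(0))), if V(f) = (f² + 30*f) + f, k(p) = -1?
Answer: 3770289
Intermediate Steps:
v(m) = √(5 + m)
n = 3770319 (n = (-2478 - 693)*(-1189) = -3171*(-1189) = 3770319)
V(f) = f² + 31*f
n + V(k(v(0))) = 3770319 - (31 - 1) = 3770319 - 1*30 = 3770319 - 30 = 3770289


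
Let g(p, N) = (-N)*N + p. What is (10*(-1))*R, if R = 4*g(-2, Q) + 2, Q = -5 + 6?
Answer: 100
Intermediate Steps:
Q = 1
g(p, N) = p - N**2 (g(p, N) = -N**2 + p = p - N**2)
R = -10 (R = 4*(-2 - 1*1**2) + 2 = 4*(-2 - 1*1) + 2 = 4*(-2 - 1) + 2 = 4*(-3) + 2 = -12 + 2 = -10)
(10*(-1))*R = (10*(-1))*(-10) = -10*(-10) = 100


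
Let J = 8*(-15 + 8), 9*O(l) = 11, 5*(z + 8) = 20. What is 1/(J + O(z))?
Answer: -9/493 ≈ -0.018256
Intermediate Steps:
z = -4 (z = -8 + (⅕)*20 = -8 + 4 = -4)
O(l) = 11/9 (O(l) = (⅑)*11 = 11/9)
J = -56 (J = 8*(-7) = -56)
1/(J + O(z)) = 1/(-56 + 11/9) = 1/(-493/9) = -9/493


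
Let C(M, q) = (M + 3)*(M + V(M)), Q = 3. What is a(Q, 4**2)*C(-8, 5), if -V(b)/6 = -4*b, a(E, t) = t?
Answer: 16000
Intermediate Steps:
V(b) = 24*b (V(b) = -(-24)*b = 24*b)
C(M, q) = 25*M*(3 + M) (C(M, q) = (M + 3)*(M + 24*M) = (3 + M)*(25*M) = 25*M*(3 + M))
a(Q, 4**2)*C(-8, 5) = 4**2*(25*(-8)*(3 - 8)) = 16*(25*(-8)*(-5)) = 16*1000 = 16000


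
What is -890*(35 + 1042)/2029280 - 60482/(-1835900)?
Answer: -3720523441/8467170800 ≈ -0.43941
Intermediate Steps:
-890*(35 + 1042)/2029280 - 60482/(-1835900) = -890*1077*(1/2029280) - 60482*(-1/1835900) = -958530*1/2029280 + 30241/917950 = -95853/202928 + 30241/917950 = -3720523441/8467170800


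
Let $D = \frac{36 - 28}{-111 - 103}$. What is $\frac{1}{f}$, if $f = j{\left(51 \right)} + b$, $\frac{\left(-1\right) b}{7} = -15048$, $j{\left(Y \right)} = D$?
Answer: $\frac{107}{11270948} \approx 9.4934 \cdot 10^{-6}$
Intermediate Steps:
$D = - \frac{4}{107}$ ($D = \frac{8}{-214} = 8 \left(- \frac{1}{214}\right) = - \frac{4}{107} \approx -0.037383$)
$j{\left(Y \right)} = - \frac{4}{107}$
$b = 105336$ ($b = \left(-7\right) \left(-15048\right) = 105336$)
$f = \frac{11270948}{107}$ ($f = - \frac{4}{107} + 105336 = \frac{11270948}{107} \approx 1.0534 \cdot 10^{5}$)
$\frac{1}{f} = \frac{1}{\frac{11270948}{107}} = \frac{107}{11270948}$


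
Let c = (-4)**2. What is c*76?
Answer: 1216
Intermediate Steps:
c = 16
c*76 = 16*76 = 1216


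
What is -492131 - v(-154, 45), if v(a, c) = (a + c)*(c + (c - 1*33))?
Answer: -485918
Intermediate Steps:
v(a, c) = (-33 + 2*c)*(a + c) (v(a, c) = (a + c)*(c + (c - 33)) = (a + c)*(c + (-33 + c)) = (a + c)*(-33 + 2*c) = (-33 + 2*c)*(a + c))
-492131 - v(-154, 45) = -492131 - (-33*(-154) - 33*45 + 2*45² + 2*(-154)*45) = -492131 - (5082 - 1485 + 2*2025 - 13860) = -492131 - (5082 - 1485 + 4050 - 13860) = -492131 - 1*(-6213) = -492131 + 6213 = -485918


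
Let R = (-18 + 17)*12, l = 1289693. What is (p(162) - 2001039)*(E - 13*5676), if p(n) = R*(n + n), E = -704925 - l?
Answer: 4147003036362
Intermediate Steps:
R = -12 (R = -1*12 = -12)
E = -1994618 (E = -704925 - 1*1289693 = -704925 - 1289693 = -1994618)
p(n) = -24*n (p(n) = -12*(n + n) = -24*n)
(p(162) - 2001039)*(E - 13*5676) = (-24*162 - 2001039)*(-1994618 - 13*5676) = (-3888 - 2001039)*(-1994618 - 73788) = -2004927*(-2068406) = 4147003036362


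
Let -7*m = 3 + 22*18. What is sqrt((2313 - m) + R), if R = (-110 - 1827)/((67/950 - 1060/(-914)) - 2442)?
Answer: 4*sqrt(166382250424342670695)/1059660181 ≈ 48.691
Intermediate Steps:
m = -57 (m = -(3 + 22*18)/7 = -(3 + 396)/7 = -1/7*399 = -57)
R = 840948550/1059660181 (R = -1937/((67*(1/950) - 1060*(-1/914)) - 2442) = -1937/((67/950 + 530/457) - 2442) = -1937/(534119/434150 - 2442) = -1937/(-1059660181/434150) = -1937*(-434150/1059660181) = 840948550/1059660181 ≈ 0.79360)
sqrt((2313 - m) + R) = sqrt((2313 - 1*(-57)) + 840948550/1059660181) = sqrt((2313 + 57) + 840948550/1059660181) = sqrt(2370 + 840948550/1059660181) = sqrt(2512235577520/1059660181) = 4*sqrt(166382250424342670695)/1059660181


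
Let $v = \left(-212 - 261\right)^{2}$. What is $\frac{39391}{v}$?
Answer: $\frac{3581}{20339} \approx 0.17607$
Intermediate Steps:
$v = 223729$ ($v = \left(-473\right)^{2} = 223729$)
$\frac{39391}{v} = \frac{39391}{223729} = 39391 \cdot \frac{1}{223729} = \frac{3581}{20339}$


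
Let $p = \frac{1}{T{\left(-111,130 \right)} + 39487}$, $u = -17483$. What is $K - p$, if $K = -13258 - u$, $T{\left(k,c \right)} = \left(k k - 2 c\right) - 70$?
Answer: $\frac{217494549}{51478} \approx 4225.0$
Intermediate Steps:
$T{\left(k,c \right)} = -70 + k^{2} - 2 c$ ($T{\left(k,c \right)} = \left(k^{2} - 2 c\right) - 70 = -70 + k^{2} - 2 c$)
$p = \frac{1}{51478}$ ($p = \frac{1}{\left(-70 + \left(-111\right)^{2} - 260\right) + 39487} = \frac{1}{\left(-70 + 12321 - 260\right) + 39487} = \frac{1}{11991 + 39487} = \frac{1}{51478} \approx 1.9426 \cdot 10^{-5}$)
$K = 4225$ ($K = -13258 - -17483 = -13258 + 17483 = 4225$)
$K - p = 4225 - \frac{1}{51478} = \frac{217494549}{51478}$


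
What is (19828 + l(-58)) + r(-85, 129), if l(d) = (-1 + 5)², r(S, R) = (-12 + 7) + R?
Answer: 19968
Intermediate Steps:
r(S, R) = -5 + R
l(d) = 16 (l(d) = 4² = 16)
(19828 + l(-58)) + r(-85, 129) = (19828 + 16) + (-5 + 129) = 19844 + 124 = 19968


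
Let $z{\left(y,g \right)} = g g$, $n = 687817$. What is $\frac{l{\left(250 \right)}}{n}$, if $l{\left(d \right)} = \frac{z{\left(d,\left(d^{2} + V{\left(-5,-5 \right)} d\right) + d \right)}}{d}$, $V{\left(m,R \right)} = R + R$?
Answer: $\frac{14520250}{687817} \approx 21.111$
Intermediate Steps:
$V{\left(m,R \right)} = 2 R$
$z{\left(y,g \right)} = g^{2}$
$l{\left(d \right)} = \frac{\left(d^{2} - 9 d\right)^{2}}{d}$ ($l{\left(d \right)} = \frac{\left(\left(d^{2} + 2 \left(-5\right) d\right) + d\right)^{2}}{d} = \frac{\left(\left(d^{2} - 10 d\right) + d\right)^{2}}{d} = \frac{\left(d^{2} - 9 d\right)^{2}}{d}$)
$\frac{l{\left(250 \right)}}{n} = \frac{250 \left(-9 + 250\right)^{2}}{687817} = 250 \cdot 241^{2} \cdot \frac{1}{687817} = 250 \cdot 58081 \cdot \frac{1}{687817} = 14520250 \cdot \frac{1}{687817} = \frac{14520250}{687817}$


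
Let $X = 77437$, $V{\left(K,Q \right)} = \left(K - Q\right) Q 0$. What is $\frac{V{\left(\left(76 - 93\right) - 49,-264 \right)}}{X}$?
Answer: $0$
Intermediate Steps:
$V{\left(K,Q \right)} = 0$ ($V{\left(K,Q \right)} = Q \left(K - Q\right) 0 = 0$)
$\frac{V{\left(\left(76 - 93\right) - 49,-264 \right)}}{X} = \frac{0}{77437} = 0 \cdot \frac{1}{77437} = 0$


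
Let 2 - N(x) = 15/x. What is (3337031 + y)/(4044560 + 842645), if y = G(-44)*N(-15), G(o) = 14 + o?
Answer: 3336941/4887205 ≈ 0.68279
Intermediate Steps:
N(x) = 2 - 15/x
y = -90 (y = (14 - 44)*(2 - 15/(-15)) = -30*(2 - 15*(-1/15)) = -30*(2 + 1) = -30*3 = -90)
(3337031 + y)/(4044560 + 842645) = (3337031 - 90)/(4044560 + 842645) = 3336941/4887205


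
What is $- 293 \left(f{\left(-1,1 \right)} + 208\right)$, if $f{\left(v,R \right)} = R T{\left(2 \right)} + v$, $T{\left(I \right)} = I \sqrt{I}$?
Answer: $-60651 - 586 \sqrt{2} \approx -61480.0$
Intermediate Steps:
$T{\left(I \right)} = I^{\frac{3}{2}}$
$f{\left(v,R \right)} = v + 2 R \sqrt{2}$ ($f{\left(v,R \right)} = R 2^{\frac{3}{2}} + v = R 2 \sqrt{2} + v = 2 R \sqrt{2} + v = v + 2 R \sqrt{2}$)
$- 293 \left(f{\left(-1,1 \right)} + 208\right) = - 293 \left(\left(-1 + 2 \cdot 1 \sqrt{2}\right) + 208\right) = - 293 \left(\left(-1 + 2 \sqrt{2}\right) + 208\right) = - 293 \left(207 + 2 \sqrt{2}\right) = -60651 - 586 \sqrt{2}$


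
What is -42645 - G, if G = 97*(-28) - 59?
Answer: -39870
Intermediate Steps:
G = -2775 (G = -2716 - 59 = -2775)
-42645 - G = -42645 - 1*(-2775) = -42645 + 2775 = -39870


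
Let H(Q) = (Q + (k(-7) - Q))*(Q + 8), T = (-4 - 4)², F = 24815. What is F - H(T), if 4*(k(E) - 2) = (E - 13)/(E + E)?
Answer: 172517/7 ≈ 24645.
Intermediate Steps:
k(E) = 2 + (-13 + E)/(8*E) (k(E) = 2 + ((E - 13)/(E + E))/4 = 2 + ((-13 + E)/((2*E)))/4 = 2 + ((-13 + E)*(1/(2*E)))/4 = 2 + ((-13 + E)/(2*E))/4 = 2 + (-13 + E)/(8*E))
T = 64 (T = (-8)² = 64)
H(Q) = 132/7 + 33*Q/14 (H(Q) = (Q + ((⅛)*(-13 + 17*(-7))/(-7) - Q))*(Q + 8) = (Q + ((⅛)*(-⅐)*(-13 - 119) - Q))*(8 + Q) = (Q + ((⅛)*(-⅐)*(-132) - Q))*(8 + Q) = (Q + (33/14 - Q))*(8 + Q) = 33*(8 + Q)/14 = 132/7 + 33*Q/14)
F - H(T) = 24815 - (132/7 + (33/14)*64) = 24815 - (132/7 + 1056/7) = 24815 - 1*1188/7 = 24815 - 1188/7 = 172517/7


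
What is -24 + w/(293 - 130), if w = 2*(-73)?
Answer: -4058/163 ≈ -24.896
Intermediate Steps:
w = -146
-24 + w/(293 - 130) = -24 - 146/(293 - 130) = -24 - 146/163 = -4058/163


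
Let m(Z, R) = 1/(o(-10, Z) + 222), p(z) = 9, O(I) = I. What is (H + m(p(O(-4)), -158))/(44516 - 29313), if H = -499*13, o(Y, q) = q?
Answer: -65152/152691 ≈ -0.42669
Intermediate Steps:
H = -6487
m(Z, R) = 1/(222 + Z) (m(Z, R) = 1/(Z + 222) = 1/(222 + Z))
(H + m(p(O(-4)), -158))/(44516 - 29313) = (-6487 + 1/(222 + 9))/(44516 - 29313) = (-6487 + 1/231)/15203 = (-6487 + 1/231)*(1/15203) = -1498496/231*1/15203 = -65152/152691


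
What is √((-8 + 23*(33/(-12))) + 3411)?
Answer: √13359/2 ≈ 57.791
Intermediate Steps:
√((-8 + 23*(33/(-12))) + 3411) = √((-8 + 23*(33*(-1/12))) + 3411) = √((-8 + 23*(-11/4)) + 3411) = √((-8 - 253/4) + 3411) = √(-285/4 + 3411) = √(13359/4) = √13359/2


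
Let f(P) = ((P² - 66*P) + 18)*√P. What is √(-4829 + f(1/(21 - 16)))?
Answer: √(-3018125 + 605*√5)/25 ≈ 69.475*I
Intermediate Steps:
f(P) = √P*(18 + P² - 66*P) (f(P) = (18 + P² - 66*P)*√P = √P*(18 + P² - 66*P))
√(-4829 + f(1/(21 - 16))) = √(-4829 + √(1/(21 - 16))*(18 + (1/(21 - 16))² - 66/(21 - 16))) = √(-4829 + √(1/5)*(18 + (1/5)² - 66/5)) = √(-4829 + √(⅕)*(18 + (⅕)² - 66*⅕)) = √(-4829 + (√5/5)*(18 + 1/25 - 66/5)) = √(-4829 + (√5/5)*(121/25)) = √(-4829 + 121*√5/125)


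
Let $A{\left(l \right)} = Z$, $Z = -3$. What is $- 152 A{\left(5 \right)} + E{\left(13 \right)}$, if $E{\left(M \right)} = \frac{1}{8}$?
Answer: $\frac{3649}{8} \approx 456.13$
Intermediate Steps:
$E{\left(M \right)} = \frac{1}{8}$
$A{\left(l \right)} = -3$
$- 152 A{\left(5 \right)} + E{\left(13 \right)} = \left(-152\right) \left(-3\right) + \frac{1}{8} = 456 + \frac{1}{8} = \frac{3649}{8}$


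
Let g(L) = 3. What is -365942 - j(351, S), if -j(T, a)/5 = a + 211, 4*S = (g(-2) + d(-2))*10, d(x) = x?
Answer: -729749/2 ≈ -3.6487e+5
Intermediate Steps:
S = 5/2 (S = ((3 - 2)*10)/4 = (1*10)/4 = (¼)*10 = 5/2 ≈ 2.5000)
j(T, a) = -1055 - 5*a (j(T, a) = -5*(a + 211) = -5*(211 + a) = -1055 - 5*a)
-365942 - j(351, S) = -365942 - (-1055 - 5*5/2) = -365942 - (-1055 - 25/2) = -365942 - 1*(-2135/2) = -365942 + 2135/2 = -729749/2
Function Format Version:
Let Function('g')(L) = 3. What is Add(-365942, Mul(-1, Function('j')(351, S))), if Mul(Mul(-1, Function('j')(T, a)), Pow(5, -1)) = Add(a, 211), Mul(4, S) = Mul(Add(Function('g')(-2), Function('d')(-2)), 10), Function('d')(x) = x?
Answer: Rational(-729749, 2) ≈ -3.6487e+5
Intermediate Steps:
S = Rational(5, 2) (S = Mul(Rational(1, 4), Mul(Add(3, -2), 10)) = Mul(Rational(1, 4), Mul(1, 10)) = Mul(Rational(1, 4), 10) = Rational(5, 2) ≈ 2.5000)
Function('j')(T, a) = Add(-1055, Mul(-5, a)) (Function('j')(T, a) = Mul(-5, Add(a, 211)) = Mul(-5, Add(211, a)) = Add(-1055, Mul(-5, a)))
Add(-365942, Mul(-1, Function('j')(351, S))) = Add(-365942, Mul(-1, Add(-1055, Mul(-5, Rational(5, 2))))) = Add(-365942, Mul(-1, Add(-1055, Rational(-25, 2)))) = Add(-365942, Mul(-1, Rational(-2135, 2))) = Add(-365942, Rational(2135, 2)) = Rational(-729749, 2)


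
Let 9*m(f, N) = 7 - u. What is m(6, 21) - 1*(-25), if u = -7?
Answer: 239/9 ≈ 26.556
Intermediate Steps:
m(f, N) = 14/9 (m(f, N) = (7 - 1*(-7))/9 = (7 + 7)/9 = (⅑)*14 = 14/9)
m(6, 21) - 1*(-25) = 14/9 - 1*(-25) = 14/9 + 25 = 239/9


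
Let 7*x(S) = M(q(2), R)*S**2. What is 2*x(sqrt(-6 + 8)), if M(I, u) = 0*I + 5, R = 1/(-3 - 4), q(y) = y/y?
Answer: 20/7 ≈ 2.8571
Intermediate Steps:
q(y) = 1
R = -1/7 (R = 1/(-7) = -1/7 ≈ -0.14286)
M(I, u) = 5 (M(I, u) = 0 + 5 = 5)
x(S) = 5*S**2/7 (x(S) = (5*S**2)/7 = 5*S**2/7)
2*x(sqrt(-6 + 8)) = 2*(5*(sqrt(-6 + 8))**2/7) = 2*(5*(sqrt(2))**2/7) = 2*((5/7)*2) = 2*(10/7) = 20/7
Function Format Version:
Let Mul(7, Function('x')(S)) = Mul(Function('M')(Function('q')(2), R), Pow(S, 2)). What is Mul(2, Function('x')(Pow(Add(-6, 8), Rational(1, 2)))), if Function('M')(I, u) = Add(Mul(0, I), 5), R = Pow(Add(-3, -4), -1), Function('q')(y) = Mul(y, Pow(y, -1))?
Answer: Rational(20, 7) ≈ 2.8571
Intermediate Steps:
Function('q')(y) = 1
R = Rational(-1, 7) (R = Pow(-7, -1) = Rational(-1, 7) ≈ -0.14286)
Function('M')(I, u) = 5 (Function('M')(I, u) = Add(0, 5) = 5)
Function('x')(S) = Mul(Rational(5, 7), Pow(S, 2)) (Function('x')(S) = Mul(Rational(1, 7), Mul(5, Pow(S, 2))) = Mul(Rational(5, 7), Pow(S, 2)))
Mul(2, Function('x')(Pow(Add(-6, 8), Rational(1, 2)))) = Mul(2, Mul(Rational(5, 7), Pow(Pow(Add(-6, 8), Rational(1, 2)), 2))) = Mul(2, Mul(Rational(5, 7), Pow(Pow(2, Rational(1, 2)), 2))) = Mul(2, Mul(Rational(5, 7), 2)) = Mul(2, Rational(10, 7)) = Rational(20, 7)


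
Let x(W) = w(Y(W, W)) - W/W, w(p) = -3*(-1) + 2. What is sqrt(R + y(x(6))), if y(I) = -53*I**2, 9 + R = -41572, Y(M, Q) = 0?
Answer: I*sqrt(42429) ≈ 205.98*I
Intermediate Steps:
w(p) = 5 (w(p) = 3 + 2 = 5)
R = -41581 (R = -9 - 41572 = -41581)
x(W) = 4 (x(W) = 5 - W/W = 5 - 1*1 = 5 - 1 = 4)
sqrt(R + y(x(6))) = sqrt(-41581 - 53*4**2) = sqrt(-41581 - 53*16) = sqrt(-41581 - 848) = sqrt(-42429) = I*sqrt(42429)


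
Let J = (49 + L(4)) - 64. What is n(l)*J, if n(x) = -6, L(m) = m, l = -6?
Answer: 66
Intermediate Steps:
J = -11 (J = (49 + 4) - 64 = 53 - 64 = -11)
n(l)*J = -6*(-11) = 66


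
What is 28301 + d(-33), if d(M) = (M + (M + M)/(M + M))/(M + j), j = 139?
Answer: 1499937/53 ≈ 28301.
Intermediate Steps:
d(M) = (1 + M)/(139 + M) (d(M) = (M + (M + M)/(M + M))/(M + 139) = (M + (2*M)/((2*M)))/(139 + M) = (M + (2*M)*(1/(2*M)))/(139 + M) = (M + 1)/(139 + M) = (1 + M)/(139 + M))
28301 + d(-33) = 28301 + (1 - 33)/(139 - 33) = 28301 - 32/106 = 28301 + (1/106)*(-32) = 28301 - 16/53 = 1499937/53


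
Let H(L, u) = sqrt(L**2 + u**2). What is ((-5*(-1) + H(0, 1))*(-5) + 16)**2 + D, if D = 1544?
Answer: 1740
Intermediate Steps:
((-5*(-1) + H(0, 1))*(-5) + 16)**2 + D = ((-5*(-1) + sqrt(0**2 + 1**2))*(-5) + 16)**2 + 1544 = ((5 + sqrt(0 + 1))*(-5) + 16)**2 + 1544 = ((5 + sqrt(1))*(-5) + 16)**2 + 1544 = ((5 + 1)*(-5) + 16)**2 + 1544 = (6*(-5) + 16)**2 + 1544 = (-30 + 16)**2 + 1544 = (-14)**2 + 1544 = 196 + 1544 = 1740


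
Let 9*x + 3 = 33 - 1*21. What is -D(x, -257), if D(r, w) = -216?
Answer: 216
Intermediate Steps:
x = 1 (x = -⅓ + (33 - 1*21)/9 = -⅓ + (33 - 21)/9 = -⅓ + (⅑)*12 = -⅓ + 4/3 = 1)
-D(x, -257) = -1*(-216) = 216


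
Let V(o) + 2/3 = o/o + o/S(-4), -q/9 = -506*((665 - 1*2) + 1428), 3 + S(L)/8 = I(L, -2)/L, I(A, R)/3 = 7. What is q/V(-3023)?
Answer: 209493108/1015 ≈ 2.0640e+5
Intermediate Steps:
I(A, R) = 21 (I(A, R) = 3*7 = 21)
S(L) = -24 + 168/L (S(L) = -24 + 8*(21/L) = -24 + 168/L)
q = 9522414 (q = -(-4554)*((665 - 1*2) + 1428) = -(-4554)*((665 - 2) + 1428) = -(-4554)*(663 + 1428) = -(-4554)*2091 = -9*(-1058046) = 9522414)
V(o) = ⅓ - o/66 (V(o) = -⅔ + (o/o + o/(-24 + 168/(-4))) = -⅔ + (1 + o/(-24 + 168*(-¼))) = -⅔ + (1 + o/(-24 - 42)) = -⅔ + (1 + o/(-66)) = -⅔ + (1 + o*(-1/66)) = -⅔ + (1 - o/66) = ⅓ - o/66)
q/V(-3023) = 9522414/(⅓ - 1/66*(-3023)) = 9522414/(⅓ + 3023/66) = 9522414/(1015/22) = 9522414*(22/1015) = 209493108/1015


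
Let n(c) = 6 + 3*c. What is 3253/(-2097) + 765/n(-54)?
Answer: -703891/109044 ≈ -6.4551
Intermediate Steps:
3253/(-2097) + 765/n(-54) = 3253/(-2097) + 765/(6 + 3*(-54)) = 3253*(-1/2097) + 765/(6 - 162) = -3253/2097 + 765/(-156) = -3253/2097 + 765*(-1/156) = -3253/2097 - 255/52 = -703891/109044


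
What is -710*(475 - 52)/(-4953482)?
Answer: 150165/2476741 ≈ 0.060630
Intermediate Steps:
-710*(475 - 52)/(-4953482) = -710*423*(-1/4953482) = -300330*(-1/4953482) = 150165/2476741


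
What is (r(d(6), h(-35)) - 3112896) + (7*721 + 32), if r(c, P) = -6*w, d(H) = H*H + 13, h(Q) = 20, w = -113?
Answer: -3107139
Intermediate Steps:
d(H) = 13 + H**2 (d(H) = H**2 + 13 = 13 + H**2)
r(c, P) = 678 (r(c, P) = -6*(-113) = 678)
(r(d(6), h(-35)) - 3112896) + (7*721 + 32) = (678 - 3112896) + (7*721 + 32) = -3112218 + (5047 + 32) = -3112218 + 5079 = -3107139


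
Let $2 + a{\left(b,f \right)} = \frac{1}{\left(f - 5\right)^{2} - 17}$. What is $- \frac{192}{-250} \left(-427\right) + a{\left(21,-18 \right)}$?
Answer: $- \frac{21115779}{64000} \approx -329.93$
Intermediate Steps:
$a{\left(b,f \right)} = -2 + \frac{1}{-17 + \left(-5 + f\right)^{2}}$ ($a{\left(b,f \right)} = -2 + \frac{1}{\left(f - 5\right)^{2} - 17} = -2 + \frac{1}{\left(-5 + f\right)^{2} - 17} = -2 + \frac{1}{-17 + \left(-5 + f\right)^{2}}$)
$- \frac{192}{-250} \left(-427\right) + a{\left(21,-18 \right)} = - \frac{192}{-250} \left(-427\right) + \frac{35 - 2 \left(-5 - 18\right)^{2}}{-17 + \left(-5 - 18\right)^{2}} = \left(-192\right) \left(- \frac{1}{250}\right) \left(-427\right) + \frac{35 - 2 \left(-23\right)^{2}}{-17 + \left(-23\right)^{2}} = \frac{96}{125} \left(-427\right) + \frac{35 - 1058}{-17 + 529} = - \frac{40992}{125} + \frac{35 - 1058}{512} = - \frac{40992}{125} + \frac{1}{512} \left(-1023\right) = - \frac{40992}{125} - \frac{1023}{512} = - \frac{21115779}{64000}$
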